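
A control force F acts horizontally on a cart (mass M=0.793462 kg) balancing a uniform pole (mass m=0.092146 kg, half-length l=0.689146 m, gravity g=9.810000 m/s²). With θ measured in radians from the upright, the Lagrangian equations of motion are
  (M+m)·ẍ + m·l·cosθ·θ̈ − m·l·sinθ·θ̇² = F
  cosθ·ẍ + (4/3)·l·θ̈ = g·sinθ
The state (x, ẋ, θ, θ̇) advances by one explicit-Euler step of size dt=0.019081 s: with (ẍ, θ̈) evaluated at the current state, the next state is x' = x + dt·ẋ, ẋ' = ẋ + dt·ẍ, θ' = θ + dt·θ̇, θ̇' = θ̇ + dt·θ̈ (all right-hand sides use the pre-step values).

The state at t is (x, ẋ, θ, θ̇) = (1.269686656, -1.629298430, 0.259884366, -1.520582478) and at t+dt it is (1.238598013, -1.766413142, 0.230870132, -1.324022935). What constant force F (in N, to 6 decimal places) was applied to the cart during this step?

F = -5.769458 N

ẍ = (ẋ'−ẋ)/dt = (-1.766413142−-1.629298430)/0.019081 = -7.185929
θ̈ = (θ̇'−θ̇)/dt = (-1.324022935−-1.520582478)/0.019081 = 10.301323
sinθ=0.256969, cosθ=0.966420
F = (M+m)·ẍ + m·l·cosθ·θ̈ − m·l·sinθ·θ̇² = -6.363916 + 0.632188 − 0.037730 = -5.769458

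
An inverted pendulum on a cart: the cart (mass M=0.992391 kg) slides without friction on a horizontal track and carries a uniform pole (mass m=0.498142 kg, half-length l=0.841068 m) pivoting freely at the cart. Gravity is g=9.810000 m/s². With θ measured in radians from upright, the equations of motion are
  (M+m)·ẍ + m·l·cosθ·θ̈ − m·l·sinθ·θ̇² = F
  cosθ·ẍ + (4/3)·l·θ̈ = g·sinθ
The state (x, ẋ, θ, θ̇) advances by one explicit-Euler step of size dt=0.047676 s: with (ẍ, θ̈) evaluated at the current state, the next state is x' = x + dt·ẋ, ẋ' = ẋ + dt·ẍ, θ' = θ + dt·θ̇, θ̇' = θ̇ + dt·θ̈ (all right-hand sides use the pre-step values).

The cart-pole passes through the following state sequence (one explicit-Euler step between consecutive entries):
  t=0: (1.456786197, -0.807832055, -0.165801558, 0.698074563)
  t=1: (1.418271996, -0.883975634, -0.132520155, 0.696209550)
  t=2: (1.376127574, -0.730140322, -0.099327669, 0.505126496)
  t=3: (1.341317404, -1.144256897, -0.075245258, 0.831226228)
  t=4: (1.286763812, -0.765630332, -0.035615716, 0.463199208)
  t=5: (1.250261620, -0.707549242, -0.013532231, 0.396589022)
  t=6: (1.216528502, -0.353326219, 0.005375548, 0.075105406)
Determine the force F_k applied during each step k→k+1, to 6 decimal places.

step 0→1:
  ẍ = (ẋ'−ẋ)/dt = (-0.883975634−-0.807832055)/0.047676 = -1.597105
  θ̈ = (θ̇'−θ̇)/dt = (0.696209550−0.698074563)/0.047676 = -0.039118
  sinθ=-0.165043, cosθ=0.986286
  F = (M+m)·ẍ + m·l·cosθ·θ̈ − m·l·sinθ·θ̇² = -2.380538 + -0.016165 − -0.033697 = -2.363006
step 1→2:
  ẍ = (ẋ'−ẋ)/dt = (-0.730140322−-0.883975634)/0.047676 = 3.226682
  θ̈ = (θ̇'−θ̇)/dt = (0.505126496−0.696209550)/0.047676 = -4.007951
  sinθ=-0.132133, cosθ=0.991232
  F = (M+m)·ẍ + m·l·cosθ·θ̈ − m·l·sinθ·θ̇² = 4.809477 + -1.664493 − -0.026833 = 3.171817
step 2→3:
  ẍ = (ẋ'−ẋ)/dt = (-1.144256897−-0.730140322)/0.047676 = -8.686060
  θ̈ = (θ̇'−θ̇)/dt = (0.831226228−0.505126496)/0.047676 = 6.839914
  sinθ=-0.099164, cosθ=0.995071
  F = (M+m)·ẍ + m·l·cosθ·θ̈ − m·l·sinθ·θ̇² = -12.946858 + 2.851603 − -0.010601 = -10.084655
step 3→4:
  ẍ = (ẋ'−ẋ)/dt = (-0.765630332−-1.144256897)/0.047676 = 7.941660
  θ̈ = (θ̇'−θ̇)/dt = (0.463199208−0.831226228)/0.047676 = -7.719335
  sinθ=-0.075174, cosθ=0.997170
  F = (M+m)·ẍ + m·l·cosθ·θ̈ − m·l·sinθ·θ̇² = 11.837306 + -3.225028 − -0.021762 = 8.634039
step 4→5:
  ẍ = (ẋ'−ẋ)/dt = (-0.707549242−-0.765630332)/0.047676 = 1.218246
  θ̈ = (θ̇'−θ̇)/dt = (0.396589022−0.463199208)/0.047676 = -1.397143
  sinθ=-0.035608, cosθ=0.999366
  F = (M+m)·ẍ + m·l·cosθ·θ̈ − m·l·sinθ·θ̇² = 1.815836 + -0.584992 − -0.003201 = 1.234045
step 5→6:
  ẍ = (ẋ'−ẋ)/dt = (-0.353326219−-0.707549242)/0.047676 = 7.429797
  θ̈ = (θ̇'−θ̇)/dt = (0.075105406−0.396589022)/0.047676 = -6.743091
  sinθ=-0.013532, cosθ=0.999908
  F = (M+m)·ẍ + m·l·cosθ·θ̈ − m·l·sinθ·θ̇² = 11.074358 + -2.824903 − -0.000892 = 8.250347

F_0 = -2.363006 N
F_1 = 3.171817 N
F_2 = -10.084655 N
F_3 = 8.634039 N
F_4 = 1.234045 N
F_5 = 8.250347 N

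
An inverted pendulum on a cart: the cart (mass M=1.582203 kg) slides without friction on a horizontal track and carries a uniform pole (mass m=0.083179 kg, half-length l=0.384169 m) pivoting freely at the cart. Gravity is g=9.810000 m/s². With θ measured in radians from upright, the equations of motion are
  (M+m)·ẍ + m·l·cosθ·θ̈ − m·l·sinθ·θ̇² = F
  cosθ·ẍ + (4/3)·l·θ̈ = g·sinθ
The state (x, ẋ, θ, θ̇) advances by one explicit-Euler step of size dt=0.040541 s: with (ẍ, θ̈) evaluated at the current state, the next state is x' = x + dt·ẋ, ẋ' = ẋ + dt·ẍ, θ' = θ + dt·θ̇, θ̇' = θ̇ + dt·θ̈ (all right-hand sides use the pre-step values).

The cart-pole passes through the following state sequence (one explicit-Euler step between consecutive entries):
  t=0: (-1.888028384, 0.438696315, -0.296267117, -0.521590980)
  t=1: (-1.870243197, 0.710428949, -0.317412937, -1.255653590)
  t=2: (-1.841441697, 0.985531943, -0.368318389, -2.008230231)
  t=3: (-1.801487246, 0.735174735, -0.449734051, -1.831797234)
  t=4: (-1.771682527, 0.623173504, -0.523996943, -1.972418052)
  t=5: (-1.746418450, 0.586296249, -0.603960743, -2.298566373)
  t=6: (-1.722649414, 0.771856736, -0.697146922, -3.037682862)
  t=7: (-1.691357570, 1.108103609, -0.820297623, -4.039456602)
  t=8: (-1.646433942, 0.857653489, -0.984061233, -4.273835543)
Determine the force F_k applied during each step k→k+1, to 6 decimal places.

step 0→1:
  ẍ = (ẋ'−ẋ)/dt = (0.710428949−0.438696315)/0.040541 = 6.702662
  θ̈ = (θ̇'−θ̇)/dt = (-1.255653590−-0.521590980)/0.040541 = -18.106673
  sinθ=-0.291952, cosθ=0.956433
  F = (M+m)·ẍ + m·l·cosθ·θ̈ − m·l·sinθ·θ̇² = 11.162493 + -0.553387 − -0.002538 = 10.611644
step 1→2:
  ẍ = (ẋ'−ẋ)/dt = (0.985531943−0.710428949)/0.040541 = 6.785797
  θ̈ = (θ̇'−θ̇)/dt = (-2.008230231−-1.255653590)/0.040541 = -18.563347
  sinθ=-0.312110, cosθ=0.950046
  F = (M+m)·ẍ + m·l·cosθ·θ̈ − m·l·sinθ·θ̇² = 11.300944 + -0.563556 − -0.015725 = 10.753113
step 2→3:
  ẍ = (ẋ'−ẋ)/dt = (0.735174735−0.985531943)/0.040541 = -6.175408
  θ̈ = (θ̇'−θ̇)/dt = (-1.831797234−-2.008230231)/0.040541 = 4.351965
  sinθ=-0.360047, cosθ=0.932934
  F = (M+m)·ẍ + m·l·cosθ·θ̈ − m·l·sinθ·θ̇² = -10.284413 + 0.129740 − -0.046400 = -10.108273
step 3→4:
  ẍ = (ẋ'−ẋ)/dt = (0.623173504−0.735174735)/0.040541 = -2.762666
  θ̈ = (θ̇'−θ̇)/dt = (-1.972418052−-1.831797234)/0.040541 = -3.468608
  sinθ=-0.434726, cosθ=0.900563
  F = (M+m)·ẍ + m·l·cosθ·θ̈ − m·l·sinθ·θ̇² = -4.600894 + -0.099817 − -0.046613 = -4.654098
step 4→5:
  ẍ = (ẋ'−ẋ)/dt = (0.586296249−0.623173504)/0.040541 = -0.909629
  θ̈ = (θ̇'−θ̇)/dt = (-2.298566373−-1.972418052)/0.040541 = -8.044901
  sinθ=-0.500345, cosθ=0.865826
  F = (M+m)·ẍ + m·l·cosθ·θ̈ − m·l·sinθ·θ̇² = -1.514879 + -0.222581 − -0.062202 = -1.675258
step 5→6:
  ẍ = (ẋ'−ẋ)/dt = (0.771856736−0.586296249)/0.040541 = 4.577107
  θ̈ = (θ̇'−θ̇)/dt = (-3.037682862−-2.298566373)/0.040541 = -18.231333
  sinθ=-0.567907, cosθ=0.823093
  F = (M+m)·ẍ + m·l·cosθ·θ̈ − m·l·sinθ·θ̇² = 7.622631 + -0.479516 − -0.095880 = 7.238995
step 6→7:
  ẍ = (ẋ'−ẋ)/dt = (1.108103609−0.771856736)/0.040541 = 8.293996
  θ̈ = (θ̇'−θ̇)/dt = (-4.039456602−-3.037682862)/0.040541 = -24.710139
  sinθ=-0.642033, cosθ=0.766677
  F = (M+m)·ẍ + m·l·cosθ·θ̈ − m·l·sinθ·θ̇² = 13.812671 + -0.605374 − -0.189312 = 13.396609
step 7→8:
  ẍ = (ẋ'−ẋ)/dt = (0.857653489−1.108103609)/0.040541 = -6.177700
  θ̈ = (θ̇'−θ̇)/dt = (-4.273835543−-4.039456602)/0.040541 = -5.781282
  sinθ=-0.731349, cosθ=0.682004
  F = (M+m)·ẍ + m·l·cosθ·θ̈ − m·l·sinθ·θ̇² = -10.288230 + -0.125993 − -0.381335 = -10.032888

F_0 = 10.611644 N
F_1 = 10.753113 N
F_2 = -10.108273 N
F_3 = -4.654098 N
F_4 = -1.675258 N
F_5 = 7.238995 N
F_6 = 13.396609 N
F_7 = -10.032888 N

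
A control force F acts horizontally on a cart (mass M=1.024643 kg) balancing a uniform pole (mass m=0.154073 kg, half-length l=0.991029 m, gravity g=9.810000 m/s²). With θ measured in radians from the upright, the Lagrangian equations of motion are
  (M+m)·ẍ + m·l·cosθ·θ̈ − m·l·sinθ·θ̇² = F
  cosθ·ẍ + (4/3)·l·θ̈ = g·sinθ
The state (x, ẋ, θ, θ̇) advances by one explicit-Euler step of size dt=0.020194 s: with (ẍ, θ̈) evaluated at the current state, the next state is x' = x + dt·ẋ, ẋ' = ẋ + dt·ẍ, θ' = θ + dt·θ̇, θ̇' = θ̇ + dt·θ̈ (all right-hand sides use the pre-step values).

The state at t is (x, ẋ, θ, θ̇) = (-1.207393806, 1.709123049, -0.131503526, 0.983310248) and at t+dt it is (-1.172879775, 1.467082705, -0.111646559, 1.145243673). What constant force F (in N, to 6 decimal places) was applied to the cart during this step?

F = -12.894604 N

ẍ = (ẋ'−ẋ)/dt = (1.467082705−1.709123049)/0.020194 = -11.985755
θ̈ = (θ̇'−θ̇)/dt = (1.145243673−0.983310248)/0.020194 = 8.018888
sinθ=-0.131125, cosθ=0.991366
F = (M+m)·ẍ + m·l·cosθ·θ̈ − m·l·sinθ·θ̇² = -14.127802 + 1.213839 − -0.019359 = -12.894604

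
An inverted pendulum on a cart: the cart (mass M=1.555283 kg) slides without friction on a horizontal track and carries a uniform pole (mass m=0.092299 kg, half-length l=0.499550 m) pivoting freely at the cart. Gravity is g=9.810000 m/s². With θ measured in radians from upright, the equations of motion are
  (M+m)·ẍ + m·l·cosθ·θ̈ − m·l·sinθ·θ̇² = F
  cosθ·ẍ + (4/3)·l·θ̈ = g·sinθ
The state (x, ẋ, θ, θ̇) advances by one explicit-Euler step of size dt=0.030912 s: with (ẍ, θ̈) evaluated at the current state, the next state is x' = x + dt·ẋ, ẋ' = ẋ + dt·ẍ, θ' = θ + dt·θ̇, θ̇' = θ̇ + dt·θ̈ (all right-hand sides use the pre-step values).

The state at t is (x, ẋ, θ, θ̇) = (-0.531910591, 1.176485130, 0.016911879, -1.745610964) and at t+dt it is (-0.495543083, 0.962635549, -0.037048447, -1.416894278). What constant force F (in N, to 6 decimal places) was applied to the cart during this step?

F = -10.910128 N

ẍ = (ẋ'−ẋ)/dt = (0.962635549−1.176485130)/0.030912 = -6.918012
θ̈ = (θ̇'−θ̇)/dt = (-1.416894278−-1.745610964)/0.030912 = 10.633951
sinθ=0.016911, cosθ=0.999857
F = (M+m)·ẍ + m·l·cosθ·θ̈ − m·l·sinθ·θ̇² = -11.397992 + 0.490240 − 0.002376 = -10.910128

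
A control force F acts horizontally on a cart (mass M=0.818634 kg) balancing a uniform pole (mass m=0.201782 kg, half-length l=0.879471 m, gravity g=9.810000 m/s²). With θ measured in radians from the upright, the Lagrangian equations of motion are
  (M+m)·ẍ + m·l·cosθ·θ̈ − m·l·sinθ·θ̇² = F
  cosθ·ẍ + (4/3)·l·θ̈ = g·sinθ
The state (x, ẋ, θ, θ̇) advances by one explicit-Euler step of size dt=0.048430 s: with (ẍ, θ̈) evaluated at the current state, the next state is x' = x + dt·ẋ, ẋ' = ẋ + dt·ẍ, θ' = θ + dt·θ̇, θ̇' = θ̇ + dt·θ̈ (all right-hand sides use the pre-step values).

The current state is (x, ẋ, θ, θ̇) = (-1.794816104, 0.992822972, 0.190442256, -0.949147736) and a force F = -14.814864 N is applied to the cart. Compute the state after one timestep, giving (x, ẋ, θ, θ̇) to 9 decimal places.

(-1.746733687, 0.158768663, 0.144475031, -0.174044306)

sinθ=0.189293174, cosθ=0.981920615
temp = (F + m·l·θ̇²·sinθ)/(M+m) = (-14.814864 + 0.030262620)/1.020416 = -14.488798078
θ̈ = (g·sinθ − cosθ·temp)/(l·(4/3 − m·cos²θ/(M+m))) = 16.004613462
ẍ = temp − m·l·θ̈·cosθ/(M+m) = -17.221852337
Euler: x'=-1.794816104+0.048430·0.992822972=-1.746733687, ẋ'=0.992822972+0.048430·-17.221852337=0.158768663
       θ'=0.190442256+0.048430·-0.949147736=0.144475031, θ̇'=-0.949147736+0.048430·16.004613462=-0.174044306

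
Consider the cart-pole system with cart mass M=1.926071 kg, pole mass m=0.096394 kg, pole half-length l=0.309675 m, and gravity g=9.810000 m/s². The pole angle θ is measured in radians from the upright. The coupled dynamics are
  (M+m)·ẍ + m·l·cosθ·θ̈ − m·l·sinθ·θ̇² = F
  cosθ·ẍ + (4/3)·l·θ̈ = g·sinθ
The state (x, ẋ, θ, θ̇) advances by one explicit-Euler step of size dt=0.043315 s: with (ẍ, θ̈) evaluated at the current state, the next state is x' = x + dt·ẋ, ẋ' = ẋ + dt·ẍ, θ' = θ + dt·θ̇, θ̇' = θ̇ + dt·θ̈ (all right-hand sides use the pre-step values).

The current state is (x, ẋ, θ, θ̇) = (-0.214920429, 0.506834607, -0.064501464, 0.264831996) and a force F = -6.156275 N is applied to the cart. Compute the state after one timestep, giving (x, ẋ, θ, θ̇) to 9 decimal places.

sinθ=-0.064456748, cosθ=0.997920502
temp = (F + m·l·θ̇²·sinθ)/(M+m) = (-6.156275 + -0.000134948)/2.022465 = -3.044013097
θ̈ = (g·sinθ − cosθ·temp)/(l·(4/3 − m·cos²θ/(M+m))) = 6.040562775
ẍ = temp − m·l·θ̈·cosθ/(M+m) = -3.132984099
Euler: x'=-0.214920429+0.043315·0.506834607=-0.192966888, ẋ'=0.506834607+0.043315·-3.132984099=0.371129401
       θ'=-0.064501464+0.043315·0.264831996=-0.053030266, θ̇'=0.264831996+0.043315·6.040562775=0.526478973

(-0.192966888, 0.371129401, -0.053030266, 0.526478973)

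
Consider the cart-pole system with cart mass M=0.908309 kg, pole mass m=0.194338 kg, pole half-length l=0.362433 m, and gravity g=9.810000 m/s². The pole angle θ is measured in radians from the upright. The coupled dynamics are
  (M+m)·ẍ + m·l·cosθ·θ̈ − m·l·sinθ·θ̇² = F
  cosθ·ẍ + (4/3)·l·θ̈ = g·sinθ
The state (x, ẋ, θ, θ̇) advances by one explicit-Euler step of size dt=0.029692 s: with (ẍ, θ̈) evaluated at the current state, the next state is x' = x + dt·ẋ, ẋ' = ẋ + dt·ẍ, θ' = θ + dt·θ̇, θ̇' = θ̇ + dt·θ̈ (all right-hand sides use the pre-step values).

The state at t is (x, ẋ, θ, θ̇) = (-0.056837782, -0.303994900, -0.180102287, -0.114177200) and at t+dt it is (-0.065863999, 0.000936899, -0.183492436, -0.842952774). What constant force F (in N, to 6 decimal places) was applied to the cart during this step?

F = 9.623344 N

ẍ = (ẋ'−ẋ)/dt = (0.000936899−-0.303994900)/0.029692 = 10.269830
θ̈ = (θ̇'−θ̇)/dt = (-0.842952774−-0.114177200)/0.029692 = -24.544509
sinθ=-0.179130, cosθ=0.983825
F = (M+m)·ẍ + m·l·cosθ·θ̈ − m·l·sinθ·θ̇² = 11.323998 + -1.700818 − -0.000164 = 9.623344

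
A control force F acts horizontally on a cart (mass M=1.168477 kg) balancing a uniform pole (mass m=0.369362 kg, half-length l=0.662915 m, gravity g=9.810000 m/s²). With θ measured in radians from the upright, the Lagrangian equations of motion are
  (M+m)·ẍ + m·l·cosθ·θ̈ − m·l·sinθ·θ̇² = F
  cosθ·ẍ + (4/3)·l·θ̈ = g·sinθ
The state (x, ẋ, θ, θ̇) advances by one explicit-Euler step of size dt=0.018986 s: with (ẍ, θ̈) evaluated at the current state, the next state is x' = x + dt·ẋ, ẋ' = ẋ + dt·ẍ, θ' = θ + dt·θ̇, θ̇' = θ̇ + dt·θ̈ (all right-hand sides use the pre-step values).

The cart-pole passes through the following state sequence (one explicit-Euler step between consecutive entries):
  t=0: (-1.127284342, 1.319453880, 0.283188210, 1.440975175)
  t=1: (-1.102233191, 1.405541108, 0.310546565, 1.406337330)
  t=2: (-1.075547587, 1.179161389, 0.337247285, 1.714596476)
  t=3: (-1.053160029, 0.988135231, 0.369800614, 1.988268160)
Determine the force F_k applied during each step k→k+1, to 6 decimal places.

step 0→1:
  ẍ = (ẋ'−ẋ)/dt = (1.405541108−1.319453880)/0.018986 = 4.534248
  θ̈ = (θ̇'−θ̇)/dt = (1.406337330−1.440975175)/0.018986 = -1.824389
  sinθ=0.279418, cosθ=0.960169
  F = (M+m)·ẍ + m·l·cosθ·θ̈ − m·l·sinθ·θ̇² = 6.972943 + -0.428919 − 0.142062 = 6.401962
step 1→2:
  ẍ = (ẋ'−ẋ)/dt = (1.179161389−1.405541108)/0.018986 = -11.923508
  θ̈ = (θ̇'−θ̇)/dt = (1.714596476−1.406337330)/0.018986 = 16.236129
  sinθ=0.305579, cosθ=0.952167
  F = (M+m)·ẍ + m·l·cosθ·θ̈ − m·l·sinθ·θ̇² = -18.336435 + 3.785346 − 0.147983 = -14.699073
step 2→3:
  ẍ = (ẋ'−ẋ)/dt = (0.988135231−1.179161389)/0.018986 = -10.061422
  θ̈ = (θ̇'−θ̇)/dt = (1.988268160−1.714596476)/0.018986 = 14.414394
  sinθ=0.330891, cosθ=0.943669
  F = (M+m)·ẍ + m·l·cosθ·θ̈ − m·l·sinθ·θ̇² = -15.472847 + 3.330628 − 0.238187 = -12.380406

F_0 = 6.401962 N
F_1 = -14.699073 N
F_2 = -12.380406 N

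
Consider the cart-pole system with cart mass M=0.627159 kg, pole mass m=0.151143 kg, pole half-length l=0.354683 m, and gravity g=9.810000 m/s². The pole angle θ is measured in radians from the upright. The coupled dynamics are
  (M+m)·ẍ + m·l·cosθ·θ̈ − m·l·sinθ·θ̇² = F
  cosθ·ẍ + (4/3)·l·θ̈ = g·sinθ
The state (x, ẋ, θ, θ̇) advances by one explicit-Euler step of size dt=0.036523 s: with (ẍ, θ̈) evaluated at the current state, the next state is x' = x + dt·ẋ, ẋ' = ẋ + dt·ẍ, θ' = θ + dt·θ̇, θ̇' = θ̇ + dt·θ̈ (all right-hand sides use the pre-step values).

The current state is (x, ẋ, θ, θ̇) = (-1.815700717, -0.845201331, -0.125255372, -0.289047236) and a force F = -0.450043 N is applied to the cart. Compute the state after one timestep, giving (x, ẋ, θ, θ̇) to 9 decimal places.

(-1.846570005, -0.862334874, -0.135812244, -0.347750196)

sinθ=-0.124928109, cosθ=0.992165796
temp = (F + m·l·θ̇²·sinθ)/(M+m) = (-0.450043 + -0.000559534)/0.778302 = -0.578955898
θ̈ = (g·sinθ − cosθ·temp)/(l·(4/3 − m·cos²θ/(M+m))) = -1.607287458
ẍ = temp − m·l·θ̈·cosθ/(M+m) = -0.469116519
Euler: x'=-1.815700717+0.036523·-0.845201331=-1.846570005, ẋ'=-0.845201331+0.036523·-0.469116519=-0.862334874
       θ'=-0.125255372+0.036523·-0.289047236=-0.135812244, θ̇'=-0.289047236+0.036523·-1.607287458=-0.347750196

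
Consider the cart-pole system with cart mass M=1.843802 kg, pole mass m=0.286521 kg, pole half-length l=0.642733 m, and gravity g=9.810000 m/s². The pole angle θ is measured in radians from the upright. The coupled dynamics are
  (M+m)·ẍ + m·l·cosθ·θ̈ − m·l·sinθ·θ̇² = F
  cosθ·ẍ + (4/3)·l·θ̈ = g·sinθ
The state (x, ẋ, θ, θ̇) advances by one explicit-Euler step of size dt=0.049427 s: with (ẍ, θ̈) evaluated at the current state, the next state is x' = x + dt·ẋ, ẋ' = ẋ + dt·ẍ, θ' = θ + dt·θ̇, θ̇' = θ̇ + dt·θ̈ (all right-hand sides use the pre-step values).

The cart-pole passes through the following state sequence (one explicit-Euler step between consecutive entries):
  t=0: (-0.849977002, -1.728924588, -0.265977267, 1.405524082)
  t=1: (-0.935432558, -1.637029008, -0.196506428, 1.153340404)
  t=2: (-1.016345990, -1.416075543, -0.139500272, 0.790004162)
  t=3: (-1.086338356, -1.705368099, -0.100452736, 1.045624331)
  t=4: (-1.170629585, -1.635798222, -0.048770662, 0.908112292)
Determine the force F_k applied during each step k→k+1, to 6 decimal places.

F_0 = 3.149808 N
F_1 = 8.243333 N
F_2 = -11.509496 N
F_3 = 2.508917 N

step 0→1:
  ẍ = (ẋ'−ẋ)/dt = (-1.637029008−-1.728924588)/0.049427 = 1.859218
  θ̈ = (θ̇'−θ̇)/dt = (1.153340404−1.405524082)/0.049427 = -5.102144
  sinθ=-0.262852, cosθ=0.964836
  F = (M+m)·ẍ + m·l·cosθ·θ̈ − m·l·sinθ·θ̇² = 3.960735 + -0.906553 − -0.095626 = 3.149808
step 1→2:
  ẍ = (ẋ'−ẋ)/dt = (-1.416075543−-1.637029008)/0.049427 = 4.470299
  θ̈ = (θ̇'−θ̇)/dt = (0.790004162−1.153340404)/0.049427 = -7.350967
  sinθ=-0.195244, cosθ=0.980755
  F = (M+m)·ẍ + m·l·cosθ·θ̈ − m·l·sinθ·θ̇² = 9.523181 + -1.327675 − -0.047828 = 8.243333
step 2→3:
  ẍ = (ẋ'−ẋ)/dt = (-1.705368099−-1.416075543)/0.049427 = -5.852926
  θ̈ = (θ̇'−θ̇)/dt = (1.045624331−0.790004162)/0.049427 = 5.171671
  sinθ=-0.139048, cosθ=0.990286
  F = (M+m)·ẍ + m·l·cosθ·θ̈ − m·l·sinθ·θ̇² = -12.468622 + 0.943145 − -0.015981 = -11.509496
step 3→4:
  ẍ = (ẋ'−ẋ)/dt = (-1.635798222−-1.705368099)/0.049427 = 1.407528
  θ̈ = (θ̇'−θ̇)/dt = (0.908112292−1.045624331)/0.049427 = -2.782124
  sinθ=-0.100284, cosθ=0.994959
  F = (M+m)·ẍ + m·l·cosθ·θ̈ − m·l·sinθ·θ̇² = 2.998489 + -0.509763 − -0.020192 = 2.508917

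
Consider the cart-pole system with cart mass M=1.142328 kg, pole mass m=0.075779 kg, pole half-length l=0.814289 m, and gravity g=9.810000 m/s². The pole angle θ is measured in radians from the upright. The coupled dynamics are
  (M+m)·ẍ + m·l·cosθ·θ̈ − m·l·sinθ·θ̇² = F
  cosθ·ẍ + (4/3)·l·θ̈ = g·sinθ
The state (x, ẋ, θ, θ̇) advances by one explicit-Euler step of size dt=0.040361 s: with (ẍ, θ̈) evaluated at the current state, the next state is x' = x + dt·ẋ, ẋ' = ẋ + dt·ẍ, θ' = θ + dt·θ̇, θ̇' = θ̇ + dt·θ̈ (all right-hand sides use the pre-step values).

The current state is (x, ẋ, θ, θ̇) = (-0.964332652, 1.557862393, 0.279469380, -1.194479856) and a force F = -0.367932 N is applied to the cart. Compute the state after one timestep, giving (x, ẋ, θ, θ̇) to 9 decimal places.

(-0.901455768, 1.540844134, 0.231258979, -1.078817572)

sinθ=0.275845654, cosθ=0.961201943
temp = (F + m·l·θ̇²·sinθ)/(M+m) = (-0.367932 + 0.024285735)/1.218107 = -0.282115007
θ̈ = (g·sinθ − cosθ·temp)/(l·(4/3 − m·cos²θ/(M+m))) = 2.865694217
ẍ = temp − m·l·θ̈·cosθ/(M+m) = -0.421651077
Euler: x'=-0.964332652+0.040361·1.557862393=-0.901455768, ẋ'=1.557862393+0.040361·-0.421651077=1.540844134
       θ'=0.279469380+0.040361·-1.194479856=0.231258979, θ̇'=-1.194479856+0.040361·2.865694217=-1.078817572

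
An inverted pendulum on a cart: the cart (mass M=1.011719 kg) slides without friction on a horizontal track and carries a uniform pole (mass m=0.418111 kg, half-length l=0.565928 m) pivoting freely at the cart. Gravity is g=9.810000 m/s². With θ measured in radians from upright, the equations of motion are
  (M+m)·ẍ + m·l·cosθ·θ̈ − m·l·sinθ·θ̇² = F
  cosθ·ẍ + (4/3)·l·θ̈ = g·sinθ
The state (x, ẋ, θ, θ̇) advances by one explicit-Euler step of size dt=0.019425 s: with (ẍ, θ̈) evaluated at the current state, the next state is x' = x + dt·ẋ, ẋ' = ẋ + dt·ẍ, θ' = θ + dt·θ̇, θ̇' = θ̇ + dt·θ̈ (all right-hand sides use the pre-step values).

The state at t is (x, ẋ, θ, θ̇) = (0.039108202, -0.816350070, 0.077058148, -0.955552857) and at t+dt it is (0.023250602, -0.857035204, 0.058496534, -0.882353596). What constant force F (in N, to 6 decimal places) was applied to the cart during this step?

F = -2.122360 N

ẍ = (ẋ'−ẋ)/dt = (-0.857035204−-0.816350070)/0.019425 = -2.094473
θ̈ = (θ̇'−θ̇)/dt = (-0.882353596−-0.955552857)/0.019425 = 3.768302
sinθ=0.076982, cosθ=0.997032
F = (M+m)·ẍ + m·l·cosθ·θ̈ − m·l·sinθ·θ̇² = -2.994740 + 0.889012 − 0.016632 = -2.122360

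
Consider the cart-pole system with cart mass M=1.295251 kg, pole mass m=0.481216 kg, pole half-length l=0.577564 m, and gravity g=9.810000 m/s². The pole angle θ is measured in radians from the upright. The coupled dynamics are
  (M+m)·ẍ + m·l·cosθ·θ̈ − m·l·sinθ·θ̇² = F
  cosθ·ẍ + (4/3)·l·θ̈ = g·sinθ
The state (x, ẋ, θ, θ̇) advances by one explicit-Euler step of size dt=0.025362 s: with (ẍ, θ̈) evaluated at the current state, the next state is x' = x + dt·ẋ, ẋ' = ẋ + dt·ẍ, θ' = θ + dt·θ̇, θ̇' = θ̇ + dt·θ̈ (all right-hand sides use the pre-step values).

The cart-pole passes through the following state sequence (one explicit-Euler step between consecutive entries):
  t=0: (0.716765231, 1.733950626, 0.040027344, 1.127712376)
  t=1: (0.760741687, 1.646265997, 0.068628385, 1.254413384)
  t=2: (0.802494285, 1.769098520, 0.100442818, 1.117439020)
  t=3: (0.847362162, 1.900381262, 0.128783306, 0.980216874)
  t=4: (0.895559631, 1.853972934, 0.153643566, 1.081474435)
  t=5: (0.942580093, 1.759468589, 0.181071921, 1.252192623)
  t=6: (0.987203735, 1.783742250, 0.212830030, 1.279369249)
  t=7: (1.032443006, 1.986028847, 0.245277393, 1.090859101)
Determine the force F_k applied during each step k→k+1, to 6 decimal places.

step 0→1:
  ẍ = (ẋ'−ẋ)/dt = (1.646265997−1.733950626)/0.025362 = -3.457323
  θ̈ = (θ̇'−θ̇)/dt = (1.254413384−1.127712376)/0.025362 = 4.995703
  sinθ=0.040017, cosθ=0.999199
  F = (M+m)·ẍ + m·l·cosθ·θ̈ − m·l·sinθ·θ̇² = -6.141820 + 1.387359 − 0.014144 = -4.768606
step 1→2:
  ẍ = (ẋ'−ẋ)/dt = (1.769098520−1.646265997)/0.025362 = 4.843172
  θ̈ = (θ̇'−θ̇)/dt = (1.117439020−1.254413384)/0.025362 = -5.400771
  sinθ=0.068575, cosθ=0.997646
  F = (M+m)·ẍ + m·l·cosθ·θ̈ − m·l·sinθ·θ̇² = 8.603735 + -1.497519 − 0.029991 = 7.076225
step 2→3:
  ẍ = (ẋ'−ẋ)/dt = (1.900381262−1.769098520)/0.025362 = 5.176356
  θ̈ = (θ̇'−θ̇)/dt = (0.980216874−1.117439020)/0.025362 = -5.410541
  sinθ=0.100274, cosθ=0.994960
  F = (M+m)·ẍ + m·l·cosθ·θ̈ − m·l·sinθ·θ̇² = 9.195626 + -1.496189 − 0.034800 = 7.664637
step 3→4:
  ẍ = (ẋ'−ẋ)/dt = (1.853972934−1.900381262)/0.025362 = -1.829837
  θ̈ = (θ̇'−θ̇)/dt = (1.081474435−0.980216874)/0.025362 = 3.992491
  sinθ=0.128428, cosθ=0.991719
  F = (M+m)·ẍ + m·l·cosθ·θ̈ − m·l·sinθ·θ̇² = -3.250645 + 1.100456 − 0.034296 = -2.184485
step 4→5:
  ẍ = (ẋ'−ẋ)/dt = (1.759468589−1.853972934)/0.025362 = -3.726218
  θ̈ = (θ̇'−θ̇)/dt = (1.252192623−1.081474435)/0.025362 = 6.731259
  sinθ=0.153040, cosθ=0.988220
  F = (M+m)·ẍ + m·l·cosθ·θ̈ − m·l·sinθ·θ̇² = -6.619504 + 1.848801 − 0.049748 = -4.820451
step 5→6:
  ẍ = (ẋ'−ẋ)/dt = (1.783742250−1.759468589)/0.025362 = 0.957088
  θ̈ = (θ̇'−θ̇)/dt = (1.279369249−1.252192623)/0.025362 = 1.071549
  sinθ=0.180084, cosθ=0.983651
  F = (M+m)·ẍ + m·l·cosθ·θ̈ − m·l·sinθ·θ̇² = 1.700235 + 0.292950 − 0.078480 = 1.914705
step 6→7:
  ẍ = (ẋ'−ẋ)/dt = (1.986028847−1.783742250)/0.025362 = 7.975972
  θ̈ = (θ̇'−θ̇)/dt = (1.090859101−1.279369249)/0.025362 = -7.432779
  sinθ=0.211227, cosθ=0.977437
  F = (M+m)·ẍ + m·l·cosθ·θ̈ − m·l·sinθ·θ̇² = 14.169051 + -2.019204 − 0.096091 = 12.053756

F_0 = -4.768606 N
F_1 = 7.076225 N
F_2 = 7.664637 N
F_3 = -2.184485 N
F_4 = -4.820451 N
F_5 = 1.914705 N
F_6 = 12.053756 N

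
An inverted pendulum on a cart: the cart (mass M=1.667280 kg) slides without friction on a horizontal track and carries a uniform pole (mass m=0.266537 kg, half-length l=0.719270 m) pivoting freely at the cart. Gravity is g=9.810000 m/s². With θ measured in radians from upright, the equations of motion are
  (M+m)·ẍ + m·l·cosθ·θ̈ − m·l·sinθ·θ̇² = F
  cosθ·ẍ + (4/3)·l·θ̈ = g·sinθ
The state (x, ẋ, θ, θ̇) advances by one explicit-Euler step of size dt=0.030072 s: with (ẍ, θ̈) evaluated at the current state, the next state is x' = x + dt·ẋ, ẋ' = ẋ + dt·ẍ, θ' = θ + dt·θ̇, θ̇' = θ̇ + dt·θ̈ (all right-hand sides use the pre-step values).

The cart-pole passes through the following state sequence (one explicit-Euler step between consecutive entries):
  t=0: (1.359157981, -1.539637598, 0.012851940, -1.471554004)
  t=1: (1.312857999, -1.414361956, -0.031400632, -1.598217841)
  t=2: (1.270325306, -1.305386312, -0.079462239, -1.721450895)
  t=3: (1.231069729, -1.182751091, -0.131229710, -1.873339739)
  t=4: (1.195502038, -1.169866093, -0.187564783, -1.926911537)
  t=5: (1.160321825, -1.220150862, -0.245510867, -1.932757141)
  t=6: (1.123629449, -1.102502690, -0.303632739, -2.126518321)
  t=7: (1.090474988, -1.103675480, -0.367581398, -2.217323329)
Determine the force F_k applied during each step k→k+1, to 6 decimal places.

step 0→1:
  ẍ = (ẋ'−ẋ)/dt = (-1.414361956−-1.539637598)/0.030072 = 4.165857
  θ̈ = (θ̇'−θ̇)/dt = (-1.598217841−-1.471554004)/0.030072 = -4.212019
  sinθ=0.012852, cosθ=0.999917
  F = (M+m)·ẍ + m·l·cosθ·θ̈ − m·l·sinθ·θ̇² = 8.056004 + -0.807428 − 0.005335 = 7.243241
step 1→2:
  ẍ = (ẋ'−ẋ)/dt = (-1.305386312−-1.414361956)/0.030072 = 3.623824
  θ̈ = (θ̇'−θ̇)/dt = (-1.721450895−-1.598217841)/0.030072 = -4.097933
  sinθ=-0.031395, cosθ=0.999507
  F = (M+m)·ẍ + m·l·cosθ·θ̈ − m·l·sinθ·θ̇² = 7.007813 + -0.785236 − -0.015374 = 6.237951
step 2→3:
  ẍ = (ẋ'−ẋ)/dt = (-1.182751091−-1.305386312)/0.030072 = 4.078053
  θ̈ = (θ̇'−θ̇)/dt = (-1.873339739−-1.721450895)/0.030072 = -5.050839
  sinθ=-0.079379, cosθ=0.996845
  F = (M+m)·ẍ + m·l·cosθ·θ̈ − m·l·sinθ·θ̇² = 7.886209 + -0.965251 − -0.045096 = 6.966054
step 3→4:
  ẍ = (ẋ'−ẋ)/dt = (-1.169866093−-1.182751091)/0.030072 = 0.428472
  θ̈ = (θ̇'−θ̇)/dt = (-1.926911537−-1.873339739)/0.030072 = -1.781451
  sinθ=-0.130853, cosθ=0.991402
  F = (M+m)·ẍ + m·l·cosθ·θ̈ − m·l·sinθ·θ̇² = 0.828586 + -0.338589 − -0.088037 = 0.578034
step 4→5:
  ẍ = (ẋ'−ẋ)/dt = (-1.220150862−-1.169866093)/0.030072 = -1.672146
  θ̈ = (θ̇'−θ̇)/dt = (-1.932757141−-1.926911537)/0.030072 = -0.194387
  sinθ=-0.186467, cosθ=0.982461
  F = (M+m)·ẍ + m·l·cosθ·θ̈ − m·l·sinθ·θ̇² = -3.233624 + -0.036613 − -0.132732 = -3.137505
step 5→6:
  ẍ = (ẋ'−ẋ)/dt = (-1.102502690−-1.220150862)/0.030072 = 3.912216
  θ̈ = (θ̇'−θ̇)/dt = (-2.126518321−-1.932757141)/0.030072 = -6.443242
  sinθ=-0.243052, cosθ=0.970013
  F = (M+m)·ẍ + m·l·cosθ·θ̈ − m·l·sinθ·θ̇² = 7.565511 + -1.198206 − -0.174062 = 6.541366
step 6→7:
  ẍ = (ẋ'−ẋ)/dt = (-1.103675480−-1.102502690)/0.030072 = -0.038999
  θ̈ = (θ̇'−θ̇)/dt = (-2.217323329−-2.126518321)/0.030072 = -3.019587
  sinθ=-0.298989, cosθ=0.954257
  F = (M+m)·ẍ + m·l·cosθ·θ̈ − m·l·sinθ·θ̇² = -0.075418 + -0.552411 − -0.259205 = -0.368624

F_0 = 7.243241 N
F_1 = 6.237951 N
F_2 = 6.966054 N
F_3 = 0.578034 N
F_4 = -3.137505 N
F_5 = 6.541366 N
F_6 = -0.368624 N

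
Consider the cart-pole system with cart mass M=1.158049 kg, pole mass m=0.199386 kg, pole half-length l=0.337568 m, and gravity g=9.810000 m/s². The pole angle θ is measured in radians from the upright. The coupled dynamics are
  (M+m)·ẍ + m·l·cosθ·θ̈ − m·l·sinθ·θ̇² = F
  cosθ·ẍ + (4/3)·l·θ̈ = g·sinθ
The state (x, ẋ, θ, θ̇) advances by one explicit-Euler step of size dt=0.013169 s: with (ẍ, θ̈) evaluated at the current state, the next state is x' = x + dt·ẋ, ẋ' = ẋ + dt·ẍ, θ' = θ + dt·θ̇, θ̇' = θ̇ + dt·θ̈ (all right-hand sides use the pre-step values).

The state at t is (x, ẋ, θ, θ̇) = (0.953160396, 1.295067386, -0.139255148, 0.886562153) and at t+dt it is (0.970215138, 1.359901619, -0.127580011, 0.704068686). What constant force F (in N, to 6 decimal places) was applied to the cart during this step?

ẍ = (ẋ'−ẋ)/dt = (1.359901619−1.295067386)/0.013169 = 4.923246
θ̈ = (θ̇'−θ̇)/dt = (0.704068686−0.886562153)/0.013169 = -13.857808
sinθ=-0.138806, cosθ=0.990320
F = (M+m)·ẍ + m·l·cosθ·θ̈ − m·l·sinθ·θ̇² = 6.682987 + -0.923689 − -0.007343 = 5.766641

F = 5.766641 N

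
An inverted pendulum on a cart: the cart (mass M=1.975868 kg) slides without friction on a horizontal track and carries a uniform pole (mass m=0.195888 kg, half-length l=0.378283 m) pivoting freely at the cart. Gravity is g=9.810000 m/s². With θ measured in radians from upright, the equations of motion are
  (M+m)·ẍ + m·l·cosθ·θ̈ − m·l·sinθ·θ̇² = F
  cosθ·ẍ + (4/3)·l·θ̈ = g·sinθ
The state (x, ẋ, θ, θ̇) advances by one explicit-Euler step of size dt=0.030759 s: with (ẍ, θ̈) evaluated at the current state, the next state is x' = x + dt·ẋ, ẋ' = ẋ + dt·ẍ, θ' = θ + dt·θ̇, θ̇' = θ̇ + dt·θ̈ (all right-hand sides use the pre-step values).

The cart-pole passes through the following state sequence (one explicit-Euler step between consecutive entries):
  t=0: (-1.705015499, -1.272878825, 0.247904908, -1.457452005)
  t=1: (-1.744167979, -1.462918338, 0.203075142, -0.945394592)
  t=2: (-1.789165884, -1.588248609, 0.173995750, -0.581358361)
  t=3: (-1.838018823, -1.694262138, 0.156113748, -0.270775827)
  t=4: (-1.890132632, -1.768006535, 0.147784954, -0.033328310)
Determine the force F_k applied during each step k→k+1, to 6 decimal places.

F_0 = -12.260588 N
F_1 = -8.003396 N
F_2 = -6.752556 N
F_3 = -4.642533 N

step 0→1:
  ẍ = (ẋ'−ẋ)/dt = (-1.462918338−-1.272878825)/0.030759 = -6.178338
  θ̈ = (θ̇'−θ̇)/dt = (-0.945394592−-1.457452005)/0.030759 = 16.647401
  sinθ=0.245373, cosθ=0.969429
  F = (M+m)·ẍ + m·l·cosθ·θ̈ − m·l·sinθ·θ̇² = -13.417844 + 1.195878 − 0.038623 = -12.260588
step 1→2:
  ẍ = (ẋ'−ẋ)/dt = (-1.588248609−-1.462918338)/0.030759 = -4.074589
  θ̈ = (θ̇'−θ̇)/dt = (-0.581358361−-0.945394592)/0.030759 = 11.835113
  sinθ=0.201682, cosθ=0.979451
  F = (M+m)·ẍ + m·l·cosθ·θ̈ − m·l·sinθ·θ̇² = -8.849012 + 0.858974 − 0.013357 = -8.003396
step 2→3:
  ẍ = (ẋ'−ẋ)/dt = (-1.694262138−-1.588248609)/0.030759 = -3.446586
  θ̈ = (θ̇'−θ̇)/dt = (-0.270775827−-0.581358361)/0.030759 = 10.097290
  sinθ=0.173119, cosθ=0.984901
  F = (M+m)·ẍ + m·l·cosθ·θ̈ − m·l·sinθ·θ̇² = -7.485143 + 0.736923 − 0.004336 = -6.752556
step 3→4:
  ẍ = (ẋ'−ẋ)/dt = (-1.768006535−-1.694262138)/0.030759 = -2.397490
  θ̈ = (θ̇'−θ̇)/dt = (-0.033328310−-0.270775827)/0.030759 = 7.719611
  sinθ=0.155480, cosθ=0.987839
  F = (M+m)·ẍ + m·l·cosθ·θ̈ − m·l·sinθ·θ̇² = -5.206763 + 0.565075 − 0.000845 = -4.642533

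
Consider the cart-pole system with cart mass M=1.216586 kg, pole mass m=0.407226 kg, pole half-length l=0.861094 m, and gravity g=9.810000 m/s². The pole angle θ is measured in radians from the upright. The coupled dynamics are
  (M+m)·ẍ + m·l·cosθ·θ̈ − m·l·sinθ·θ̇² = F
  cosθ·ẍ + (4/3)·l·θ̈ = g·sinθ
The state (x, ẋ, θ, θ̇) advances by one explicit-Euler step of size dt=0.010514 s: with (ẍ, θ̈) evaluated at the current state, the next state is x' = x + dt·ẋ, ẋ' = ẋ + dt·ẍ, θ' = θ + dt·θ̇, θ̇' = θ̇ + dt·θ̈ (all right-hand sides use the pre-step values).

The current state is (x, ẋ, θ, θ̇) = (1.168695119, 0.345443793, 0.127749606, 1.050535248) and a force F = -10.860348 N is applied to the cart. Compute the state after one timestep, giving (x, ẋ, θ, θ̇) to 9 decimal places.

(1.172327115, 0.256542135, 0.138794934, 1.138781530)

sinθ=0.127402411, cosθ=0.991851111
temp = (F + m·l·θ̇²·sinθ)/(M+m) = (-10.860348 + 0.049304319)/1.623812 = -6.657817334
θ̈ = (g·sinθ − cosθ·temp)/(l·(4/3 − m·cos²θ/(M+m))) = 8.393216813
ẍ = temp − m·l·θ̈·cosθ/(M+m) = -8.455550542
Euler: x'=1.168695119+0.010514·0.345443793=1.172327115, ẋ'=0.345443793+0.010514·-8.455550542=0.256542135
       θ'=0.127749606+0.010514·1.050535248=0.138794934, θ̇'=1.050535248+0.010514·8.393216813=1.138781530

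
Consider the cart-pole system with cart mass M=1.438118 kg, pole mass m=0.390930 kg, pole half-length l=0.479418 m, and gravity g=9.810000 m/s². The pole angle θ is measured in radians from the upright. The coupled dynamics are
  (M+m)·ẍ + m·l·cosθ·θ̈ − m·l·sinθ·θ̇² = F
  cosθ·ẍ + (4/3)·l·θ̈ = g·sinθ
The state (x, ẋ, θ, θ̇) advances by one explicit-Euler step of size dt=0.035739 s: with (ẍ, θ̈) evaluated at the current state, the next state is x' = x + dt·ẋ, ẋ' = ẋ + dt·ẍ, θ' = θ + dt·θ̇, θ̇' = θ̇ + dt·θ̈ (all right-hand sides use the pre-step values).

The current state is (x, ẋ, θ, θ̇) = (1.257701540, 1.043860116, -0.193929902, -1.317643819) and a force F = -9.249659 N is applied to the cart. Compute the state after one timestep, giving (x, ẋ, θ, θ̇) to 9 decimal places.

(1.295008057, 0.841256041, -0.241021174, -1.112332711)

sinθ=-0.192716607, cosθ=0.981254457
temp = (F + m·l·θ̇²·sinθ)/(M+m) = (-9.249659 + -0.062708806)/1.829048 = -5.091374205
θ̈ = (g·sinθ − cosθ·temp)/(l·(4/3 − m·cos²θ/(M+m))) = 5.744735676
ẍ = temp − m·l·θ̈·cosθ/(M+m) = -5.668991150
Euler: x'=1.257701540+0.035739·1.043860116=1.295008057, ẋ'=1.043860116+0.035739·-5.668991150=0.841256041
       θ'=-0.193929902+0.035739·-1.317643819=-0.241021174, θ̇'=-1.317643819+0.035739·5.744735676=-1.112332711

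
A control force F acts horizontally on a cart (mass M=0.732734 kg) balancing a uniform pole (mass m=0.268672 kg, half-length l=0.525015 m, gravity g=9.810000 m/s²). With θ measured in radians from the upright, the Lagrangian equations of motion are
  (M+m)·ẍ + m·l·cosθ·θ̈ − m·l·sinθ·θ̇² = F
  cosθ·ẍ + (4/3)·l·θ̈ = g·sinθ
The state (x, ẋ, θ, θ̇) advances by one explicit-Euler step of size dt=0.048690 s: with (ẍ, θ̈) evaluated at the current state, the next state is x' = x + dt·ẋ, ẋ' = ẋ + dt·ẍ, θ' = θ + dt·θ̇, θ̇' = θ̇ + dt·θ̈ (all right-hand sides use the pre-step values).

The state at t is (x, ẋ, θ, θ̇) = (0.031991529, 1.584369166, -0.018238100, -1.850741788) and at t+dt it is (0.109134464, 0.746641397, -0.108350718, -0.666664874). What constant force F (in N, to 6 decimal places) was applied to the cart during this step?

ẍ = (ẋ'−ẋ)/dt = (0.746641397−1.584369166)/0.048690 = -17.205335
θ̈ = (θ̇'−θ̇)/dt = (-0.666664874−-1.850741788)/0.048690 = 24.318688
sinθ=-0.018237, cosθ=0.999834
F = (M+m)·ẍ + m·l·cosθ·θ̈ − m·l·sinθ·θ̇² = -17.229526 + 3.429747 − -0.008811 = -13.790968

F = -13.790968 N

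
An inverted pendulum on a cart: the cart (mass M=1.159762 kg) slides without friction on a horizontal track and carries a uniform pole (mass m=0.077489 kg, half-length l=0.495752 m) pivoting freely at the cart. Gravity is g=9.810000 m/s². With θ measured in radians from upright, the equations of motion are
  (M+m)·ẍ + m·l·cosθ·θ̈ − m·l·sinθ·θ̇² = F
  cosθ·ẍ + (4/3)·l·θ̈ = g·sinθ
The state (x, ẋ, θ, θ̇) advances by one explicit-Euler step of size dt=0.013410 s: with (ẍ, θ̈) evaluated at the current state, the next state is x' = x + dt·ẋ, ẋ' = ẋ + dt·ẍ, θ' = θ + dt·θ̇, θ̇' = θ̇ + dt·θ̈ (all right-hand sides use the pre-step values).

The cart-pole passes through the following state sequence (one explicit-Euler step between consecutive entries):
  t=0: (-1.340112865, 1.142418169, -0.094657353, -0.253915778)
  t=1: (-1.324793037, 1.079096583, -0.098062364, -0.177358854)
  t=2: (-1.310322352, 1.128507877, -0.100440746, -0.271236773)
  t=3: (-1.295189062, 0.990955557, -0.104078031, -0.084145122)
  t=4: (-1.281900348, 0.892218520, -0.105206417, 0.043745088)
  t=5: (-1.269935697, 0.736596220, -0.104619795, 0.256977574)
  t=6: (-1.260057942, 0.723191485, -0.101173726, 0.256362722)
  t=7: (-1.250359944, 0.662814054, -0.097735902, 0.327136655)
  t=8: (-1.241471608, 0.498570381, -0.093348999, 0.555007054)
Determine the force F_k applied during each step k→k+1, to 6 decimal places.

step 0→1:
  ẍ = (ẋ'−ẋ)/dt = (1.079096583−1.142418169)/0.013410 = -4.721968
  θ̈ = (θ̇'−θ̇)/dt = (-0.177358854−-0.253915778)/0.013410 = 5.708943
  sinθ=-0.094516, cosθ=0.995523
  F = (M+m)·ẍ + m·l·cosθ·θ̈ − m·l·sinθ·θ̇² = -5.842259 + 0.218329 − -0.000234 = -5.623696
step 1→2:
  ẍ = (ẋ'−ẋ)/dt = (1.128507877−1.079096583)/0.013410 = 3.684660
  θ̈ = (θ̇'−θ̇)/dt = (-0.271236773−-0.177358854)/0.013410 = -7.000590
  sinθ=-0.097905, cosθ=0.995196
  F = (M+m)·ẍ + m·l·cosθ·θ̈ − m·l·sinθ·θ̇² = 4.558850 + -0.267638 − -0.000118 = 4.291330
step 2→3:
  ẍ = (ẋ'−ẋ)/dt = (0.990955557−1.128507877)/0.013410 = -10.257444
  θ̈ = (θ̇'−θ̇)/dt = (-0.084145122−-0.271236773)/0.013410 = 13.951652
  sinθ=-0.100272, cosθ=0.994960
  F = (M+m)·ẍ + m·l·cosθ·θ̈ − m·l·sinθ·θ̇² = -12.691032 + 0.533256 − -0.000283 = -12.157493
step 3→4:
  ẍ = (ẋ'−ẋ)/dt = (0.892218520−0.990955557)/0.013410 = -7.362941
  θ̈ = (θ̇'−θ̇)/dt = (0.043745088−-0.084145122)/0.013410 = 9.536928
  sinθ=-0.103890, cosθ=0.994589
  F = (M+m)·ẍ + m·l·cosθ·θ̈ − m·l·sinθ·θ̇² = -9.109806 + 0.364382 − -0.000028 = -8.745396
step 4→5:
  ẍ = (ẋ'−ẋ)/dt = (0.736596220−0.892218520)/0.013410 = -11.604944
  θ̈ = (θ̇'−θ̇)/dt = (0.256977574−0.043745088)/0.013410 = 15.901006
  sinθ=-0.105012, cosθ=0.994471
  F = (M+m)·ẍ + m·l·cosθ·θ̈ − m·l·sinθ·θ̇² = -14.358229 + 0.607465 − -0.000008 = -13.750756
step 5→6:
  ẍ = (ẋ'−ẋ)/dt = (0.723191485−0.736596220)/0.013410 = -0.999607
  θ̈ = (θ̇'−θ̇)/dt = (0.256362722−0.256977574)/0.013410 = -0.045850
  sinθ=-0.104429, cosθ=0.994532
  F = (M+m)·ẍ + m·l·cosθ·θ̈ − m·l·sinθ·θ̇² = -1.236765 + -0.001752 − -0.000265 = -1.238252
step 6→7:
  ẍ = (ẋ'−ẋ)/dt = (0.662814054−0.723191485)/0.013410 = -4.502418
  θ̈ = (θ̇'−θ̇)/dt = (0.327136655−0.256362722)/0.013410 = 5.277698
  sinθ=-0.101001, cosθ=0.994886
  F = (M+m)·ẍ + m·l·cosθ·θ̈ − m·l·sinθ·θ̇² = -5.570622 + 0.201708 − -0.000255 = -5.368659
step 7→8:
  ẍ = (ẋ'−ẋ)/dt = (0.498570381−0.662814054)/0.013410 = -12.247850
  θ̈ = (θ̇'−θ̇)/dt = (0.555007054−0.327136655)/0.013410 = 16.992573
  sinθ=-0.097580, cosθ=0.995228
  F = (M+m)·ẍ + m·l·cosθ·θ̈ − m·l·sinθ·θ̇² = -15.153665 + 0.649660 − -0.000401 = -14.503604

F_0 = -5.623696 N
F_1 = 4.291330 N
F_2 = -12.157493 N
F_3 = -8.745396 N
F_4 = -13.750756 N
F_5 = -1.238252 N
F_6 = -5.368659 N
F_7 = -14.503604 N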